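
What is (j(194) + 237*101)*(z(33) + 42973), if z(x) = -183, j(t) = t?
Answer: 1032565490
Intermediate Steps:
(j(194) + 237*101)*(z(33) + 42973) = (194 + 237*101)*(-183 + 42973) = (194 + 23937)*42790 = 24131*42790 = 1032565490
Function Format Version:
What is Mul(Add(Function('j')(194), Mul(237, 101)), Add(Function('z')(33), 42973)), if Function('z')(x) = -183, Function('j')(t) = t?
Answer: 1032565490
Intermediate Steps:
Mul(Add(Function('j')(194), Mul(237, 101)), Add(Function('z')(33), 42973)) = Mul(Add(194, Mul(237, 101)), Add(-183, 42973)) = Mul(Add(194, 23937), 42790) = Mul(24131, 42790) = 1032565490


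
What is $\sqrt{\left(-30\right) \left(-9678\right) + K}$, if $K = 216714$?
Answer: $\sqrt{507054} \approx 712.08$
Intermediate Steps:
$\sqrt{\left(-30\right) \left(-9678\right) + K} = \sqrt{\left(-30\right) \left(-9678\right) + 216714} = \sqrt{290340 + 216714} = \sqrt{507054}$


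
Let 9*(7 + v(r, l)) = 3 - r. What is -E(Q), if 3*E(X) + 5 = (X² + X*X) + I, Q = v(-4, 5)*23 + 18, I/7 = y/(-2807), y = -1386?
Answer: -1016786413/97443 ≈ -10435.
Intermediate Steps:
I = 1386/401 (I = 7*(-1386/(-2807)) = 7*(-1386*(-1/2807)) = 7*(198/401) = 1386/401 ≈ 3.4564)
v(r, l) = -20/3 - r/9 (v(r, l) = -7 + (3 - r)/9 = -7 + (⅓ - r/9) = -20/3 - r/9)
Q = -1126/9 (Q = (-20/3 - ⅑*(-4))*23 + 18 = (-20/3 + 4/9)*23 + 18 = -56/9*23 + 18 = -1288/9 + 18 = -1126/9 ≈ -125.11)
E(X) = -619/1203 + 2*X²/3 (E(X) = -5/3 + ((X² + X*X) + 1386/401)/3 = -5/3 + ((X² + X²) + 1386/401)/3 = -5/3 + (2*X² + 1386/401)/3 = -5/3 + (1386/401 + 2*X²)/3 = -5/3 + (462/401 + 2*X²/3) = -619/1203 + 2*X²/3)
-E(Q) = -(-619/1203 + 2*(-1126/9)²/3) = -(-619/1203 + (⅔)*(1267876/81)) = -(-619/1203 + 2535752/243) = -1*1016786413/97443 = -1016786413/97443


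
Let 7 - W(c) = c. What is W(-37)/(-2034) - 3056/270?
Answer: -172994/15255 ≈ -11.340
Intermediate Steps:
W(c) = 7 - c
W(-37)/(-2034) - 3056/270 = (7 - 1*(-37))/(-2034) - 3056/270 = (7 + 37)*(-1/2034) - 3056*1/270 = 44*(-1/2034) - 1528/135 = -22/1017 - 1528/135 = -172994/15255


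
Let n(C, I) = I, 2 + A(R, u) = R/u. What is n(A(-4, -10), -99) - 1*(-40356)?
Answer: 40257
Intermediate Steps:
A(R, u) = -2 + R/u
n(A(-4, -10), -99) - 1*(-40356) = -99 - 1*(-40356) = -99 + 40356 = 40257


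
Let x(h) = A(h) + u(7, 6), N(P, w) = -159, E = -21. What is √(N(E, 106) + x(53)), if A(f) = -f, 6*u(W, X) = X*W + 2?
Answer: I*√1842/3 ≈ 14.306*I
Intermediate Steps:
u(W, X) = ⅓ + W*X/6 (u(W, X) = (X*W + 2)/6 = (W*X + 2)/6 = (2 + W*X)/6 = ⅓ + W*X/6)
x(h) = 22/3 - h (x(h) = -h + (⅓ + (⅙)*7*6) = -h + (⅓ + 7) = -h + 22/3 = 22/3 - h)
√(N(E, 106) + x(53)) = √(-159 + (22/3 - 1*53)) = √(-159 + (22/3 - 53)) = √(-159 - 137/3) = √(-614/3) = I*√1842/3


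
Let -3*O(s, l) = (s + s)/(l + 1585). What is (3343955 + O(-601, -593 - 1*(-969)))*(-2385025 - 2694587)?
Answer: -33309536162278268/1961 ≈ -1.6986e+13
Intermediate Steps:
O(s, l) = -2*s/(3*(1585 + l)) (O(s, l) = -(s + s)/(3*(l + 1585)) = -2*s/(3*(1585 + l)))
(3343955 + O(-601, -593 - 1*(-969)))*(-2385025 - 2694587) = (3343955 - 2*(-601)/(4755 + 3*(-593 - 1*(-969))))*(-2385025 - 2694587) = (3343955 - 2*(-601)/(4755 + 3*(-593 + 969)))*(-5079612) = (3343955 - 2*(-601)/(4755 + 3*376))*(-5079612) = (3343955 - 2*(-601)/(4755 + 1128))*(-5079612) = (3343955 - 2*(-601)/5883)*(-5079612) = (3343955 - 2*(-601)*1/5883)*(-5079612) = (3343955 + 1202/5883)*(-5079612) = (19672488467/5883)*(-5079612) = -33309536162278268/1961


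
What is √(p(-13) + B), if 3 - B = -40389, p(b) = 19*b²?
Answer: √43603 ≈ 208.81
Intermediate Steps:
B = 40392 (B = 3 - 1*(-40389) = 3 + 40389 = 40392)
√(p(-13) + B) = √(19*(-13)² + 40392) = √(19*169 + 40392) = √(3211 + 40392) = √43603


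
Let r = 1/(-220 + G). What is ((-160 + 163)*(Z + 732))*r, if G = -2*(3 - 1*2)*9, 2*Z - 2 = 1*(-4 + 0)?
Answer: -129/14 ≈ -9.2143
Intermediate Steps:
Z = -1 (Z = 1 + (1*(-4 + 0))/2 = 1 + (1*(-4))/2 = 1 + (1/2)*(-4) = 1 - 2 = -1)
G = -18 (G = -2*(3 - 2)*9 = -2*1*9 = -2*9 = -18)
r = -1/238 (r = 1/(-220 - 18) = 1/(-238) = -1/238 ≈ -0.0042017)
((-160 + 163)*(Z + 732))*r = ((-160 + 163)*(-1 + 732))*(-1/238) = (3*731)*(-1/238) = 2193*(-1/238) = -129/14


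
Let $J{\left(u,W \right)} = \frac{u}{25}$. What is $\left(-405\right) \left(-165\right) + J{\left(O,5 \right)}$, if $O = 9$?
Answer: $\frac{1670634}{25} \approx 66825.0$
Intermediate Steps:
$J{\left(u,W \right)} = \frac{u}{25}$ ($J{\left(u,W \right)} = u \frac{1}{25} = \frac{u}{25}$)
$\left(-405\right) \left(-165\right) + J{\left(O,5 \right)} = \left(-405\right) \left(-165\right) + \frac{1}{25} \cdot 9 = 66825 + \frac{9}{25} = \frac{1670634}{25}$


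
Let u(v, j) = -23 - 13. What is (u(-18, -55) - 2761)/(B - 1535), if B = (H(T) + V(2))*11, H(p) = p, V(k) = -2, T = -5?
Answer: 2797/1612 ≈ 1.7351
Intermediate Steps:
u(v, j) = -36
B = -77 (B = (-5 - 2)*11 = -7*11 = -77)
(u(-18, -55) - 2761)/(B - 1535) = (-36 - 2761)/(-77 - 1535) = -2797/(-1612) = -2797*(-1/1612) = 2797/1612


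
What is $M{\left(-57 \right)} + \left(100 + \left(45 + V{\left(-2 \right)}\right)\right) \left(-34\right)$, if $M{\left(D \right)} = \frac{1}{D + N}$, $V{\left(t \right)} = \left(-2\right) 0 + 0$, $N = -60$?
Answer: $- \frac{576811}{117} \approx -4930.0$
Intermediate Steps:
$V{\left(t \right)} = 0$ ($V{\left(t \right)} = 0 + 0 = 0$)
$M{\left(D \right)} = \frac{1}{-60 + D}$ ($M{\left(D \right)} = \frac{1}{D - 60} = \frac{1}{-60 + D}$)
$M{\left(-57 \right)} + \left(100 + \left(45 + V{\left(-2 \right)}\right)\right) \left(-34\right) = \frac{1}{-60 - 57} + \left(100 + \left(45 + 0\right)\right) \left(-34\right) = \frac{1}{-117} + \left(100 + 45\right) \left(-34\right) = - \frac{1}{117} + 145 \left(-34\right) = - \frac{1}{117} - 4930 = - \frac{576811}{117}$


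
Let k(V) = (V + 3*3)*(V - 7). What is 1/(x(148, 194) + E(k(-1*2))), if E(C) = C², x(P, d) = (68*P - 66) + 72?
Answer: 1/14039 ≈ 7.1230e-5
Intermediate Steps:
x(P, d) = 6 + 68*P (x(P, d) = (-66 + 68*P) + 72 = 6 + 68*P)
k(V) = (-7 + V)*(9 + V) (k(V) = (V + 9)*(-7 + V) = (9 + V)*(-7 + V) = (-7 + V)*(9 + V))
1/(x(148, 194) + E(k(-1*2))) = 1/((6 + 68*148) + (-63 + (-1*2)² + 2*(-1*2))²) = 1/((6 + 10064) + (-63 + (-2)² + 2*(-2))²) = 1/(10070 + (-63 + 4 - 4)²) = 1/(10070 + (-63)²) = 1/(10070 + 3969) = 1/14039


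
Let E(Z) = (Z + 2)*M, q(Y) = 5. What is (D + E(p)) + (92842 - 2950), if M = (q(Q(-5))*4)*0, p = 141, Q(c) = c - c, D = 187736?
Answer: 277628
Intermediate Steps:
Q(c) = 0
M = 0 (M = (5*4)*0 = 20*0 = 0)
E(Z) = 0 (E(Z) = (Z + 2)*0 = (2 + Z)*0 = 0)
(D + E(p)) + (92842 - 2950) = (187736 + 0) + (92842 - 2950) = 187736 + 89892 = 277628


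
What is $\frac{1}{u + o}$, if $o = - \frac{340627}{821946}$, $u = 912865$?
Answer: $\frac{821946}{750325394663} \approx 1.0955 \cdot 10^{-6}$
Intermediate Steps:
$o = - \frac{340627}{821946}$ ($o = \left(-340627\right) \frac{1}{821946} = - \frac{340627}{821946} \approx -0.41442$)
$\frac{1}{u + o} = \frac{1}{912865 - \frac{340627}{821946}} = \frac{1}{\frac{750325394663}{821946}} = \frac{821946}{750325394663}$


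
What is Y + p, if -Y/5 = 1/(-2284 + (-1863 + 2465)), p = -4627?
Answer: -7782609/1682 ≈ -4627.0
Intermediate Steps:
Y = 5/1682 (Y = -5/(-2284 + (-1863 + 2465)) = -5/(-2284 + 602) = -5/(-1682) = -5*(-1/1682) = 5/1682 ≈ 0.0029727)
Y + p = 5/1682 - 4627 = -7782609/1682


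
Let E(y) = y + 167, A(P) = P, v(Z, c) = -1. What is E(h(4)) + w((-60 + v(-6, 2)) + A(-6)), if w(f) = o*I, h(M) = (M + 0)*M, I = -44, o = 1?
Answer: 139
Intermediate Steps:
h(M) = M² (h(M) = M*M = M²)
w(f) = -44 (w(f) = 1*(-44) = -44)
E(y) = 167 + y
E(h(4)) + w((-60 + v(-6, 2)) + A(-6)) = (167 + 4²) - 44 = (167 + 16) - 44 = 183 - 44 = 139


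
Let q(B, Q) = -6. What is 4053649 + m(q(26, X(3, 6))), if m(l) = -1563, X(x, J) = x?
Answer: 4052086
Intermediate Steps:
4053649 + m(q(26, X(3, 6))) = 4053649 - 1563 = 4052086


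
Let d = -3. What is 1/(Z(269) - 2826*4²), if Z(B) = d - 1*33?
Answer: -1/45252 ≈ -2.2098e-5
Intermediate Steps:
Z(B) = -36 (Z(B) = -3 - 1*33 = -3 - 33 = -36)
1/(Z(269) - 2826*4²) = 1/(-36 - 2826*4²) = 1/(-36 - 2826*16) = 1/(-36 - 45216) = 1/(-45252) = -1/45252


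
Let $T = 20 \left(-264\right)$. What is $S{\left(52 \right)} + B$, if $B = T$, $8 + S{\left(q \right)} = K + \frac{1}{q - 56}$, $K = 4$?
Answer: $- \frac{21137}{4} \approx -5284.3$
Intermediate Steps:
$S{\left(q \right)} = -4 + \frac{1}{-56 + q}$ ($S{\left(q \right)} = -8 + \left(4 + \frac{1}{q - 56}\right) = -8 + \left(4 + \frac{1}{-56 + q}\right) = -4 + \frac{1}{-56 + q}$)
$T = -5280$
$B = -5280$
$S{\left(52 \right)} + B = \frac{225 - 208}{-56 + 52} - 5280 = \frac{225 - 208}{-4} - 5280 = \left(- \frac{1}{4}\right) 17 - 5280 = - \frac{17}{4} - 5280 = - \frac{21137}{4}$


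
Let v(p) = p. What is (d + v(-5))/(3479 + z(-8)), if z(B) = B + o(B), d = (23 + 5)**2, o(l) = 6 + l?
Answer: 779/3469 ≈ 0.22456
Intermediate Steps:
d = 784 (d = 28**2 = 784)
z(B) = 6 + 2*B (z(B) = B + (6 + B) = 6 + 2*B)
(d + v(-5))/(3479 + z(-8)) = (784 - 5)/(3479 + (6 + 2*(-8))) = 779/(3479 + (6 - 16)) = 779/(3479 - 10) = 779/3469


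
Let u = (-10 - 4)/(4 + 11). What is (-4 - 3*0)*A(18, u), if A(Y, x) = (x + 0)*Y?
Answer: 336/5 ≈ 67.200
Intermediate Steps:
u = -14/15 ≈ -0.93333
A(Y, x) = Y*x (A(Y, x) = x*Y = Y*x)
(-4 - 3*0)*A(18, u) = (-4 - 3*0)*(18*(-14/15)) = (-4 + 0)*(-84/5) = -4*(-84/5) = 336/5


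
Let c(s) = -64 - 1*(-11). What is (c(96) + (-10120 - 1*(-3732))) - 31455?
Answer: -37896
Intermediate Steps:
c(s) = -53 (c(s) = -64 + 11 = -53)
(c(96) + (-10120 - 1*(-3732))) - 31455 = (-53 + (-10120 - 1*(-3732))) - 31455 = (-53 + (-10120 + 3732)) - 31455 = (-53 - 6388) - 31455 = -6441 - 31455 = -37896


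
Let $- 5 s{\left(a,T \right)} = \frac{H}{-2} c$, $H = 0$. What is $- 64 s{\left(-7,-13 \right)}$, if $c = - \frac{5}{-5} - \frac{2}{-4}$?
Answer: $0$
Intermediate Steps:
$c = \frac{3}{2}$ ($c = \left(-5\right) \left(- \frac{1}{5}\right) - - \frac{1}{2} = 1 + \frac{1}{2} = \frac{3}{2} \approx 1.5$)
$s{\left(a,T \right)} = 0$ ($s{\left(a,T \right)} = - \frac{\frac{1}{-2} \cdot 0 \cdot \frac{3}{2}}{5} = - \frac{\left(- \frac{1}{2}\right) 0 \cdot \frac{3}{2}}{5} = - \frac{0 \cdot \frac{3}{2}}{5} = \left(- \frac{1}{5}\right) 0 = 0$)
$- 64 s{\left(-7,-13 \right)} = \left(-64\right) 0 = 0$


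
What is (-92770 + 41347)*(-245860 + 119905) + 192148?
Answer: 6477176113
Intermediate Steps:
(-92770 + 41347)*(-245860 + 119905) + 192148 = -51423*(-125955) + 192148 = 6476983965 + 192148 = 6477176113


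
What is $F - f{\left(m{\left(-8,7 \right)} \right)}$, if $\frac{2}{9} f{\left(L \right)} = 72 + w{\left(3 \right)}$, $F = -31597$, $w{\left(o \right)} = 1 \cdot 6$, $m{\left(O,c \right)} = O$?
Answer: $-31948$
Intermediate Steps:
$w{\left(o \right)} = 6$
$f{\left(L \right)} = 351$ ($f{\left(L \right)} = \frac{9 \left(72 + 6\right)}{2} = \frac{9}{2} \cdot 78 = 351$)
$F - f{\left(m{\left(-8,7 \right)} \right)} = -31597 - 351 = -31948$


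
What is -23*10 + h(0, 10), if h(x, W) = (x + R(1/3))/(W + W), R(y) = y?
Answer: -13799/60 ≈ -229.98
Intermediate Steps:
h(x, W) = (⅓ + x)/(2*W) (h(x, W) = (x + 1/3)/(W + W) = (x + ⅓)/((2*W)) = (⅓ + x)*(1/(2*W)) = (⅓ + x)/(2*W))
-23*10 + h(0, 10) = -23*10 + (⅙)*(1 + 3*0)/10 = -230 + (⅙)*(⅒)*(1 + 0) = -230 + (⅙)*(⅒)*1 = -230 + 1/60 = -13799/60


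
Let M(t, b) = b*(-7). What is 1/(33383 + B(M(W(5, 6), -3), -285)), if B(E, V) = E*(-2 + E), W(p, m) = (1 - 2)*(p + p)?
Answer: 1/33782 ≈ 2.9602e-5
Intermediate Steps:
W(p, m) = -2*p
M(t, b) = -7*b
1/(33383 + B(M(W(5, 6), -3), -285)) = 1/(33383 + (-7*(-3))*(-2 - 7*(-3))) = 1/(33383 + 21*(-2 + 21)) = 1/(33383 + 21*19) = 1/(33383 + 399) = 1/33782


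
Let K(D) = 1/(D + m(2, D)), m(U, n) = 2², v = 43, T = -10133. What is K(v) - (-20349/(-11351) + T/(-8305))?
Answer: -13254581961/4430692585 ≈ -2.9915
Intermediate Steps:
m(U, n) = 4
K(D) = 1/(4 + D) (K(D) = 1/(D + 4) = 1/(4 + D))
K(v) - (-20349/(-11351) + T/(-8305)) = 1/(4 + 43) - (-20349/(-11351) - 10133/(-8305)) = 1/47 - (-20349*(-1/11351) - 10133*(-1/8305)) = 1/47 - (20349/11351 + 10133/8305) = 1/47 - 1*284018128/94270055 = 1/47 - 284018128/94270055 = -13254581961/4430692585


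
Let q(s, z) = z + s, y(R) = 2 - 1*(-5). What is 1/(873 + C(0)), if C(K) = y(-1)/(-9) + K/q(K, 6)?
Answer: 9/7850 ≈ 0.0011465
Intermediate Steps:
y(R) = 7 (y(R) = 2 + 5 = 7)
q(s, z) = s + z
C(K) = -7/9 + K/(6 + K) (C(K) = 7/(-9) + K/(K + 6) = 7*(-⅑) + K/(6 + K) = -7/9 + K/(6 + K))
1/(873 + C(0)) = 1/(873 + 2*(-21 + 0)/(9*(6 + 0))) = 1/(873 + (2/9)*(-21)/6) = 1/(873 + (2/9)*(⅙)*(-21)) = 1/(873 - 7/9) = 1/(7850/9) = 9/7850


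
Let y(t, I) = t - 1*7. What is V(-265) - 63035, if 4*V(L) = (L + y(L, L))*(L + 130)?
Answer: -179645/4 ≈ -44911.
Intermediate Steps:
y(t, I) = -7 + t (y(t, I) = t - 7 = -7 + t)
V(L) = (-7 + 2*L)*(130 + L)/4 (V(L) = ((L + (-7 + L))*(L + 130))/4 = ((-7 + 2*L)*(130 + L))/4 = (-7 + 2*L)*(130 + L)/4)
V(-265) - 63035 = (-455/2 + (1/2)*(-265)**2 + (253/4)*(-265)) - 63035 = (-455/2 + (1/2)*70225 - 67045/4) - 63035 = (-455/2 + 70225/2 - 67045/4) - 63035 = 72495/4 - 63035 = -179645/4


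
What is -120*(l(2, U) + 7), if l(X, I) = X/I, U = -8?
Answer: -810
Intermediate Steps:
-120*(l(2, U) + 7) = -120*(2/(-8) + 7) = -120*(2*(-⅛) + 7) = -120*(-¼ + 7) = -120*27/4 = -810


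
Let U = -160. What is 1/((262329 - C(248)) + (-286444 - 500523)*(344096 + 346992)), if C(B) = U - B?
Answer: -1/543863187359 ≈ -1.8387e-12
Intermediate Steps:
C(B) = -160 - B
1/((262329 - C(248)) + (-286444 - 500523)*(344096 + 346992)) = 1/((262329 - (-160 - 1*248)) + (-286444 - 500523)*(344096 + 346992)) = 1/((262329 - (-160 - 248)) - 786967*691088) = 1/((262329 - 1*(-408)) - 543863450096) = 1/((262329 + 408) - 543863450096) = 1/(262737 - 543863450096) = 1/(-543863187359) = -1/543863187359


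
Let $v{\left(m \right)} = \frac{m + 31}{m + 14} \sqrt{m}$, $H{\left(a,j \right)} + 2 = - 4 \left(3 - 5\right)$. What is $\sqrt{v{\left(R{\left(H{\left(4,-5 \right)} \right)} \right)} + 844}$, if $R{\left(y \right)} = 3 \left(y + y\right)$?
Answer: $\frac{\sqrt{21301}}{5} \approx 29.19$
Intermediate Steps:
$H{\left(a,j \right)} = 6$ ($H{\left(a,j \right)} = -2 - 4 \left(3 - 5\right) = -2 - -8 = -2 + 8 = 6$)
$R{\left(y \right)} = 6 y$ ($R{\left(y \right)} = 3 \cdot 2 y = 6 y$)
$v{\left(m \right)} = \frac{\sqrt{m} \left(31 + m\right)}{14 + m}$ ($v{\left(m \right)} = \frac{31 + m}{14 + m} \sqrt{m} = \frac{\sqrt{m} \left(31 + m\right)}{14 + m}$)
$\sqrt{v{\left(R{\left(H{\left(4,-5 \right)} \right)} \right)} + 844} = \sqrt{\frac{\sqrt{6 \cdot 6} \left(31 + 6 \cdot 6\right)}{14 + 6 \cdot 6} + 844} = \sqrt{\frac{\sqrt{36} \left(31 + 36\right)}{14 + 36} + 844} = \sqrt{6 \cdot \frac{1}{50} \cdot 67 + 844} = \sqrt{\frac{201}{25} + 844} = \sqrt{\frac{21301}{25}} = \frac{\sqrt{21301}}{5}$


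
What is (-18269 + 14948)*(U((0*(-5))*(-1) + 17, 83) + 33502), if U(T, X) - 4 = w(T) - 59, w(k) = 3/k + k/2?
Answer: -3777614253/34 ≈ -1.1111e+8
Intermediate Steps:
w(k) = k/2 + 3/k (w(k) = 3/k + k*(½) = 3/k + k/2 = k/2 + 3/k)
U(T, X) = -55 + T/2 + 3/T (U(T, X) = 4 + ((T/2 + 3/T) - 59) = 4 + (-59 + T/2 + 3/T) = -55 + T/2 + 3/T)
(-18269 + 14948)*(U((0*(-5))*(-1) + 17, 83) + 33502) = (-18269 + 14948)*((-55 + ((0*(-5))*(-1) + 17)/2 + 3/((0*(-5))*(-1) + 17)) + 33502) = -3321*((-55 + (0*(-1) + 17)/2 + 3/(0*(-1) + 17)) + 33502) = -3321*((-55 + (0 + 17)/2 + 3/(0 + 17)) + 33502) = -3321*((-55 + (½)*17 + 3/17) + 33502) = -3321*((-55 + 17/2 + 3*(1/17)) + 33502) = -3321*((-55 + 17/2 + 3/17) + 33502) = -3321*(-1575/34 + 33502) = -3321*1137493/34 = -3777614253/34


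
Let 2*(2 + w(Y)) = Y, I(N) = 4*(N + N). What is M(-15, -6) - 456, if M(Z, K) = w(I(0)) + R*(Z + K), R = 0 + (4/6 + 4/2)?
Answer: -514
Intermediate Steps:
I(N) = 8*N (I(N) = 4*(2*N) = 8*N)
w(Y) = -2 + Y/2
R = 8/3 (R = 0 + (4*(⅙) + 4*(½)) = 0 + (⅔ + 2) = 0 + 8/3 = 8/3 ≈ 2.6667)
M(Z, K) = -2 + 8*K/3 + 8*Z/3 (M(Z, K) = (-2 + (8*0)/2) + 8*(Z + K)/3 = (-2 + (½)*0) + 8*(K + Z)/3 = (-2 + 0) + (8*K/3 + 8*Z/3) = -2 + (8*K/3 + 8*Z/3) = -2 + 8*K/3 + 8*Z/3)
M(-15, -6) - 456 = (-2 + (8/3)*(-6) + (8/3)*(-15)) - 456 = (-2 - 16 - 40) - 456 = -58 - 456 = -514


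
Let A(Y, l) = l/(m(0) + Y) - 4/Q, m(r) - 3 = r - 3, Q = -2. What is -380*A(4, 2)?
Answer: -950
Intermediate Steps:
m(r) = r (m(r) = 3 + (r - 3) = 3 + (-3 + r) = r)
A(Y, l) = 2 + l/Y (A(Y, l) = l/(0 + Y) - 4/(-2) = l/Y - 4*(-½) = l/Y + 2 = 2 + l/Y)
-380*A(4, 2) = -380*(2 + 2/4) = -380*(2 + 2*(¼)) = -380*(2 + ½) = -380*5/2 = -950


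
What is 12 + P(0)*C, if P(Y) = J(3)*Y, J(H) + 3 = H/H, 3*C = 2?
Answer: 12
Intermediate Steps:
C = 2/3 (C = (1/3)*2 = 2/3 ≈ 0.66667)
J(H) = -2 (J(H) = -3 + H/H = -3 + 1 = -2)
P(Y) = -2*Y
12 + P(0)*C = 12 - 2*0*(2/3) = 12 + 0*(2/3) = 12 + 0 = 12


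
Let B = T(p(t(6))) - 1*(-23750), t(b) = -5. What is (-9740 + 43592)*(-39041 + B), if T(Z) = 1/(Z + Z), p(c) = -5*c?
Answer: -12940756374/25 ≈ -5.1763e+8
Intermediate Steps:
T(Z) = 1/(2*Z)
B = 1187501/50 (B = 1/(2*((-5*(-5)))) - 1*(-23750) = (½)/25 + 23750 = (½)*(1/25) + 23750 = 1/50 + 23750 = 1187501/50 ≈ 23750.)
(-9740 + 43592)*(-39041 + B) = (-9740 + 43592)*(-39041 + 1187501/50) = 33852*(-764549/50) = -12940756374/25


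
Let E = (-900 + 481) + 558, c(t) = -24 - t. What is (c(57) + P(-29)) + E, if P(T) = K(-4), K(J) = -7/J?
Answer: 239/4 ≈ 59.750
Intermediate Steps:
P(T) = 7/4 (P(T) = -7/(-4) = -7*(-1/4) = 7/4)
E = 139 (E = -419 + 558 = 139)
(c(57) + P(-29)) + E = ((-24 - 1*57) + 7/4) + 139 = ((-24 - 57) + 7/4) + 139 = (-81 + 7/4) + 139 = -317/4 + 139 = 239/4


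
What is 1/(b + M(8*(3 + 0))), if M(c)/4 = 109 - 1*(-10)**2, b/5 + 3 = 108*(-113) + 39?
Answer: -1/60804 ≈ -1.6446e-5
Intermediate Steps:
b = -60840 (b = -15 + 5*(108*(-113) + 39) = -15 + 5*(-12204 + 39) = -15 + 5*(-12165) = -15 - 60825 = -60840)
M(c) = 36 (M(c) = 4*(109 - 1*(-10)**2) = 4*(109 - 1*100) = 4*(109 - 100) = 4*9 = 36)
1/(b + M(8*(3 + 0))) = 1/(-60840 + 36) = 1/(-60804) = -1/60804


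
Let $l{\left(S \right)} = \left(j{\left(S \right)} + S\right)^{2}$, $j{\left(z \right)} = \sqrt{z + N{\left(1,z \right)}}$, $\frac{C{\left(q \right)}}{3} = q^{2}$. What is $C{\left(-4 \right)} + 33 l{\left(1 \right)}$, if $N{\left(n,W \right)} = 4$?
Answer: $246 + 66 \sqrt{5} \approx 393.58$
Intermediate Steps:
$C{\left(q \right)} = 3 q^{2}$
$j{\left(z \right)} = \sqrt{4 + z}$ ($j{\left(z \right)} = \sqrt{z + 4} = \sqrt{4 + z}$)
$l{\left(S \right)} = \left(S + \sqrt{4 + S}\right)^{2}$ ($l{\left(S \right)} = \left(\sqrt{4 + S} + S\right)^{2} = \left(S + \sqrt{4 + S}\right)^{2}$)
$C{\left(-4 \right)} + 33 l{\left(1 \right)} = 3 \left(-4\right)^{2} + 33 \left(1 + \sqrt{4 + 1}\right)^{2} = 3 \cdot 16 + 33 \left(1 + \sqrt{5}\right)^{2} = 48 + 33 \left(1 + \sqrt{5}\right)^{2}$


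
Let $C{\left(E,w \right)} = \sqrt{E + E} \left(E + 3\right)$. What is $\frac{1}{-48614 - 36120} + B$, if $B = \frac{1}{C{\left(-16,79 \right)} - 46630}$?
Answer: $\frac{- 13 \sqrt{2} + 32841 i}{42367 \left(- 23315 i + 26 \sqrt{2}\right)} \approx -3.3247 \cdot 10^{-5} + 3.3821 \cdot 10^{-8} i$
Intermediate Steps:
$C{\left(E,w \right)} = \sqrt{2} \sqrt{E} \left(3 + E\right)$ ($C{\left(E,w \right)} = \sqrt{2 E} \left(3 + E\right) = \sqrt{2} \sqrt{E} \left(3 + E\right)$)
$B = \frac{1}{-46630 - 52 i \sqrt{2}}$ ($B = \frac{1}{\sqrt{2} \sqrt{-16} \left(3 - 16\right) - 46630} = \frac{1}{\sqrt{2} \cdot 4 i \left(-13\right) - 46630} = \frac{1}{- 52 i \sqrt{2} - 46630} = \frac{1}{-46630 - 52 i \sqrt{2}} \approx -2.1445 \cdot 10^{-5} + 3.382 \cdot 10^{-8} i$)
$\frac{1}{-48614 - 36120} + B = \frac{1}{-48614 - 36120} + \frac{i}{2 \left(- 23315 i + 26 \sqrt{2}\right)} = \frac{1}{-84734} + \frac{i}{2 \left(- 23315 i + 26 \sqrt{2}\right)} = - \frac{1}{84734} + \frac{i}{2 \left(- 23315 i + 26 \sqrt{2}\right)}$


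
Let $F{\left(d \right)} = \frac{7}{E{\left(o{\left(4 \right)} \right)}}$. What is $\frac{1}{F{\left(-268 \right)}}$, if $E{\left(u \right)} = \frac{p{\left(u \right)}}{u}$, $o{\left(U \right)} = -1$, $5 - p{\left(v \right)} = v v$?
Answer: $- \frac{4}{7} \approx -0.57143$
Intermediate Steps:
$p{\left(v \right)} = 5 - v^{2}$ ($p{\left(v \right)} = 5 - v v = 5 - v^{2}$)
$E{\left(u \right)} = \frac{5 - u^{2}}{u}$
$F{\left(d \right)} = - \frac{7}{4}$ ($F{\left(d \right)} = \frac{7}{\left(-1\right) \left(-1\right) + \frac{5}{-1}} = \frac{7}{1 + 5 \left(-1\right)} = \frac{7}{1 - 5} = \frac{7}{-4} = 7 \left(- \frac{1}{4}\right) = - \frac{7}{4}$)
$\frac{1}{F{\left(-268 \right)}} = \frac{1}{- \frac{7}{4}} = - \frac{4}{7}$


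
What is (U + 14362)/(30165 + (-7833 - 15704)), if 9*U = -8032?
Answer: 60613/29826 ≈ 2.0322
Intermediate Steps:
U = -8032/9 (U = (⅑)*(-8032) = -8032/9 ≈ -892.44)
(U + 14362)/(30165 + (-7833 - 15704)) = (-8032/9 + 14362)/(30165 + (-7833 - 15704)) = 121226/(9*(30165 - 23537)) = (121226/9)/6628 = (121226/9)*(1/6628) = 60613/29826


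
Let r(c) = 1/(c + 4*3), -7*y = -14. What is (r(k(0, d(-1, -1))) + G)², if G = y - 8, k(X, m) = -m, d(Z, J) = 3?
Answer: 2809/81 ≈ 34.679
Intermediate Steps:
y = 2 (y = -⅐*(-14) = 2)
r(c) = 1/(12 + c) (r(c) = 1/(c + 12) = 1/(12 + c))
G = -6 (G = 2 - 8 = -6)
(r(k(0, d(-1, -1))) + G)² = (1/(12 - 1*3) - 6)² = (1/(12 - 3) - 6)² = (1/9 - 6)² = (⅑ - 6)² = (-53/9)² = 2809/81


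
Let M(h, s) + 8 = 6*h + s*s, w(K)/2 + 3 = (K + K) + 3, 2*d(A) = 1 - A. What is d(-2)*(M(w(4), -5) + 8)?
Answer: 363/2 ≈ 181.50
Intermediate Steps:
d(A) = 1/2 - A/2 (d(A) = (1 - A)/2 = 1/2 - A/2)
w(K) = 4*K (w(K) = -6 + 2*((K + K) + 3) = -6 + 2*(2*K + 3) = -6 + 2*(3 + 2*K) = -6 + (6 + 4*K) = 4*K)
M(h, s) = -8 + s**2 + 6*h (M(h, s) = -8 + (6*h + s*s) = -8 + (6*h + s**2) = -8 + (s**2 + 6*h) = -8 + s**2 + 6*h)
d(-2)*(M(w(4), -5) + 8) = (1/2 - 1/2*(-2))*((-8 + (-5)**2 + 6*(4*4)) + 8) = (1/2 + 1)*((-8 + 25 + 6*16) + 8) = 3*((-8 + 25 + 96) + 8)/2 = 3*(113 + 8)/2 = (3/2)*121 = 363/2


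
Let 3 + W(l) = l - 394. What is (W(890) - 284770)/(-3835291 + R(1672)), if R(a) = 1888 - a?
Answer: 284277/3835075 ≈ 0.074126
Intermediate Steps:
W(l) = -397 + l (W(l) = -3 + (l - 394) = -3 + (-394 + l) = -397 + l)
(W(890) - 284770)/(-3835291 + R(1672)) = ((-397 + 890) - 284770)/(-3835291 + (1888 - 1*1672)) = (493 - 284770)/(-3835291 + (1888 - 1672)) = -284277/(-3835291 + 216) = -284277/(-3835075) = -284277*(-1/3835075) = 284277/3835075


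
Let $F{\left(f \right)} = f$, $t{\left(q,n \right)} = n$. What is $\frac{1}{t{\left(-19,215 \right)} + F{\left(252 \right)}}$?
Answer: $\frac{1}{467} \approx 0.0021413$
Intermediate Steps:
$\frac{1}{t{\left(-19,215 \right)} + F{\left(252 \right)}} = \frac{1}{215 + 252} = \frac{1}{467}$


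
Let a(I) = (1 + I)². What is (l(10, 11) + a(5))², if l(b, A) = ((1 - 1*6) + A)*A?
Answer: 10404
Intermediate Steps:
l(b, A) = A*(-5 + A) (l(b, A) = ((1 - 6) + A)*A = (-5 + A)*A = A*(-5 + A))
(l(10, 11) + a(5))² = (11*(-5 + 11) + (1 + 5)²)² = (11*6 + 6²)² = (66 + 36)² = 102² = 10404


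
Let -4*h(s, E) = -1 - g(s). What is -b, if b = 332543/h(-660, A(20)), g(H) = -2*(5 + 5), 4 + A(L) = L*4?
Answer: 1330172/19 ≈ 70009.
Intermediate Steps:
A(L) = -4 + 4*L (A(L) = -4 + L*4 = -4 + 4*L)
g(H) = -20 (g(H) = -2*10 = -20)
h(s, E) = -19/4 (h(s, E) = -(-1 - 1*(-20))/4 = -(-1 + 20)/4 = -1/4*19 = -19/4)
b = -1330172/19 (b = 332543/(-19/4) = 332543*(-4/19) = -1330172/19 ≈ -70009.)
-b = -1*(-1330172/19) = 1330172/19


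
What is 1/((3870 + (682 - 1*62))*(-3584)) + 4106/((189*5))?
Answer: 1887840229/434488320 ≈ 4.3450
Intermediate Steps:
1/((3870 + (682 - 1*62))*(-3584)) + 4106/((189*5)) = -1/3584/(3870 + (682 - 62)) + 4106/945 = -1/3584/(3870 + 620) + 4106*(1/945) = -1/3584/4490 + 4106/945 = (1/4490)*(-1/3584) + 4106/945 = -1/16092160 + 4106/945 = 1887840229/434488320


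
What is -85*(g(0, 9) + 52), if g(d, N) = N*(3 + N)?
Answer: -13600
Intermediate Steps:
-85*(g(0, 9) + 52) = -85*(9*(3 + 9) + 52) = -85*(9*12 + 52) = -85*(108 + 52) = -85*160 = -13600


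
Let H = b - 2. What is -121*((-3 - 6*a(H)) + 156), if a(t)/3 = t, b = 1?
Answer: -20691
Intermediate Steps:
H = -1 (H = 1 - 2 = -1)
a(t) = 3*t
-121*((-3 - 6*a(H)) + 156) = -121*((-3 - 18*(-1)) + 156) = -121*((-3 - 6*(-3)) + 156) = -121*((-3 + 18) + 156) = -121*(15 + 156) = -121*171 = -20691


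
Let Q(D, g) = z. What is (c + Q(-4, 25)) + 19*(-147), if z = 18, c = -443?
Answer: -3218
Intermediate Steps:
Q(D, g) = 18
(c + Q(-4, 25)) + 19*(-147) = (-443 + 18) + 19*(-147) = -425 - 2793 = -3218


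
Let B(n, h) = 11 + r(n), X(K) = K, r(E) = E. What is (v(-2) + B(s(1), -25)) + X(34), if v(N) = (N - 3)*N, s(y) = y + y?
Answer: 57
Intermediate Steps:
s(y) = 2*y
B(n, h) = 11 + n
v(N) = N*(-3 + N) (v(N) = (-3 + N)*N = N*(-3 + N))
(v(-2) + B(s(1), -25)) + X(34) = (-2*(-3 - 2) + (11 + 2*1)) + 34 = (-2*(-5) + (11 + 2)) + 34 = (10 + 13) + 34 = 23 + 34 = 57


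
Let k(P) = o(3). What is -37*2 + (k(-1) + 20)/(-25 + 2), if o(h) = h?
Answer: -75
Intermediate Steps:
k(P) = 3
-37*2 + (k(-1) + 20)/(-25 + 2) = -37*2 + (3 + 20)/(-25 + 2) = -74 + 23/(-23) = -74 + 23*(-1/23) = -74 - 1 = -75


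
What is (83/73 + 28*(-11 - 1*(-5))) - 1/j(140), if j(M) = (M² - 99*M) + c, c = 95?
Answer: -71076208/425955 ≈ -166.86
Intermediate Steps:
j(M) = 95 + M² - 99*M (j(M) = (M² - 99*M) + 95 = 95 + M² - 99*M)
(83/73 + 28*(-11 - 1*(-5))) - 1/j(140) = (83/73 + 28*(-11 - 1*(-5))) - 1/(95 + 140² - 99*140) = (83*(1/73) + 28*(-11 + 5)) - 1/(95 + 19600 - 13860) = (83/73 + 28*(-6)) - 1/5835 = (83/73 - 168) - 1*1/5835 = -12181/73 - 1/5835 = -71076208/425955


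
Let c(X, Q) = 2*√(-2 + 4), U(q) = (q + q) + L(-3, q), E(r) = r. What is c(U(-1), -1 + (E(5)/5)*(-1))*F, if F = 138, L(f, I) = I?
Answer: 276*√2 ≈ 390.32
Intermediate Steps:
U(q) = 3*q (U(q) = (q + q) + q = 2*q + q = 3*q)
c(X, Q) = 2*√2
c(U(-1), -1 + (E(5)/5)*(-1))*F = (2*√2)*138 = 276*√2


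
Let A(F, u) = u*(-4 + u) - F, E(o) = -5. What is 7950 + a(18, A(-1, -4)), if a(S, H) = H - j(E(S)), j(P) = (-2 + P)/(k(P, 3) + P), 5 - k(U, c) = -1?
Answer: 7990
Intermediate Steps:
k(U, c) = 6 (k(U, c) = 5 - 1*(-1) = 5 + 1 = 6)
j(P) = (-2 + P)/(6 + P)
A(F, u) = -F + u*(-4 + u)
a(S, H) = 7 + H (a(S, H) = H - (-2 - 5)/(6 - 5) = H - (-7)/1 = H - (-7) = H - 1*(-7) = H + 7 = 7 + H)
7950 + a(18, A(-1, -4)) = 7950 + (7 + ((-4)² - 1*(-1) - 4*(-4))) = 7950 + (7 + (16 + 1 + 16)) = 7950 + (7 + 33) = 7950 + 40 = 7990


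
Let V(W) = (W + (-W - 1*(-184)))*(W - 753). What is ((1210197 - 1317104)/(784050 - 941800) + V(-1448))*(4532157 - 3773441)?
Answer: -24235710366882294/78875 ≈ -3.0727e+11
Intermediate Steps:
V(W) = -138552 + 184*W (V(W) = (W + (-W + 184))*(-753 + W) = (W + (184 - W))*(-753 + W) = 184*(-753 + W) = -138552 + 184*W)
((1210197 - 1317104)/(784050 - 941800) + V(-1448))*(4532157 - 3773441) = ((1210197 - 1317104)/(784050 - 941800) + (-138552 + 184*(-1448)))*(4532157 - 3773441) = (-106907/(-157750) + (-138552 - 266432))*758716 = (-106907*(-1/157750) - 404984)*758716 = (106907/157750 - 404984)*758716 = -63886119093/157750*758716 = -24235710366882294/78875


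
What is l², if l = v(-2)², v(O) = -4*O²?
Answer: 65536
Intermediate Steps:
l = 256 (l = (-4*(-2)²)² = (-4*4)² = (-16)² = 256)
l² = 256² = 65536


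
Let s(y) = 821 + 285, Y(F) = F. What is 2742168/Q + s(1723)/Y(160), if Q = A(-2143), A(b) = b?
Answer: -218188361/171440 ≈ -1272.7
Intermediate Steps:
Q = -2143
s(y) = 1106
2742168/Q + s(1723)/Y(160) = 2742168/(-2143) + 1106/160 = 2742168*(-1/2143) + 1106*(1/160) = -2742168/2143 + 553/80 = -218188361/171440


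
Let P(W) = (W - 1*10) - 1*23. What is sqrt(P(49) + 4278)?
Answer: sqrt(4294) ≈ 65.529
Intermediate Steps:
P(W) = -33 + W (P(W) = (W - 10) - 23 = (-10 + W) - 23 = -33 + W)
sqrt(P(49) + 4278) = sqrt((-33 + 49) + 4278) = sqrt(16 + 4278) = sqrt(4294)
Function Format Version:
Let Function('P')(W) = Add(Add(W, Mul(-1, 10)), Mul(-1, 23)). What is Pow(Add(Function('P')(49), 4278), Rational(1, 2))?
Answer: Pow(4294, Rational(1, 2)) ≈ 65.529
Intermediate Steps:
Function('P')(W) = Add(-33, W) (Function('P')(W) = Add(Add(W, -10), -23) = Add(Add(-10, W), -23) = Add(-33, W))
Pow(Add(Function('P')(49), 4278), Rational(1, 2)) = Pow(Add(Add(-33, 49), 4278), Rational(1, 2)) = Pow(Add(16, 4278), Rational(1, 2)) = Pow(4294, Rational(1, 2))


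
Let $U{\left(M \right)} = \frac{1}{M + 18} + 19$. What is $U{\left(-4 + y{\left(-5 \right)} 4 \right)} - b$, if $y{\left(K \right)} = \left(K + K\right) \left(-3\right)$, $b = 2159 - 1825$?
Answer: $- \frac{42209}{134} \approx -314.99$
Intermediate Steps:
$b = 334$
$y{\left(K \right)} = - 6 K$ ($y{\left(K \right)} = 2 K \left(-3\right) = - 6 K$)
$U{\left(M \right)} = 19 + \frac{1}{18 + M}$ ($U{\left(M \right)} = \frac{1}{18 + M} + 19 = 19 + \frac{1}{18 + M}$)
$U{\left(-4 + y{\left(-5 \right)} 4 \right)} - b = \frac{343 + 19 \left(-4 + \left(-6\right) \left(-5\right) 4\right)}{18 - \left(4 - \left(-6\right) \left(-5\right) 4\right)} - 334 = \frac{343 + 19 \left(-4 + 30 \cdot 4\right)}{18 + \left(-4 + 30 \cdot 4\right)} - 334 = \frac{343 + 19 \left(-4 + 120\right)}{18 + \left(-4 + 120\right)} - 334 = \frac{343 + 19 \cdot 116}{18 + 116} - 334 = \frac{343 + 2204}{134} - 334 = \frac{1}{134} \cdot 2547 - 334 = \frac{2547}{134} - 334 = - \frac{42209}{134}$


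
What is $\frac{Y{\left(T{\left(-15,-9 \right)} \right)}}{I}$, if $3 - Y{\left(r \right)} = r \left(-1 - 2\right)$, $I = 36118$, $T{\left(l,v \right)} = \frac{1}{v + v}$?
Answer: $\frac{17}{216708} \approx 7.8447 \cdot 10^{-5}$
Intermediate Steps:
$T{\left(l,v \right)} = \frac{1}{2 v}$
$Y{\left(r \right)} = 3 + 3 r$ ($Y{\left(r \right)} = 3 - r \left(-1 - 2\right) = 3 - r \left(-3\right) = 3 - - 3 r = 3 + 3 r$)
$\frac{Y{\left(T{\left(-15,-9 \right)} \right)}}{I} = \frac{3 + 3 \frac{1}{2 \left(-9\right)}}{36118} = \left(3 + 3 \cdot \frac{1}{2} \left(- \frac{1}{9}\right)\right) \frac{1}{36118} = \left(3 + 3 \left(- \frac{1}{18}\right)\right) \frac{1}{36118} = \left(3 - \frac{1}{6}\right) \frac{1}{36118} = \frac{17}{6} \cdot \frac{1}{36118} = \frac{17}{216708}$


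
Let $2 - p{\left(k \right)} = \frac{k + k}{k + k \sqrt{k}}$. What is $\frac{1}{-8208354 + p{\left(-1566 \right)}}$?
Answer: $\frac{i - 3 \sqrt{174}}{6 \left(- 1368059 i + 4104176 \sqrt{174}\right)} \approx -1.2183 \cdot 10^{-7} - 7.494 \cdot 10^{-16} i$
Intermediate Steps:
$p{\left(k \right)} = 2 - \frac{2 k}{k + k^{\frac{3}{2}}}$ ($p{\left(k \right)} = 2 - \frac{k + k}{k + k \sqrt{k}} = 2 - \frac{2 k}{k + k^{\frac{3}{2}}}$)
$\frac{1}{-8208354 + p{\left(-1566 \right)}} = \frac{1}{-8208354 + \frac{2 \left(-1566\right)^{\frac{3}{2}}}{-1566 + \left(-1566\right)^{\frac{3}{2}}}} = \frac{1}{-8208354 + \frac{2 \left(- 4698 i \sqrt{174}\right)}{-1566 - 4698 i \sqrt{174}}} = \frac{1}{-8208354 - \frac{9396 i \sqrt{174}}{-1566 - 4698 i \sqrt{174}}}$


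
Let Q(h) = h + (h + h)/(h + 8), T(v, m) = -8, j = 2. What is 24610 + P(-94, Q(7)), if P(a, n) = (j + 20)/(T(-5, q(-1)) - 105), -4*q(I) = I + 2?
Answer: 2780908/113 ≈ 24610.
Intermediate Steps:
q(I) = -½ - I/4 (q(I) = -(I + 2)/4 = -(2 + I)/4 = -½ - I/4)
Q(h) = h + 2*h/(8 + h) (Q(h) = h + (2*h)/(8 + h) = h + 2*h/(8 + h))
P(a, n) = -22/113 (P(a, n) = (2 + 20)/(-8 - 105) = 22/(-113) = 22*(-1/113) = -22/113)
24610 + P(-94, Q(7)) = 24610 - 22/113 = 2780908/113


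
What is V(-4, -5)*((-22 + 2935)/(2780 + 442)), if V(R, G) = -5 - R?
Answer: -971/1074 ≈ -0.90410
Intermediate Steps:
V(-4, -5)*((-22 + 2935)/(2780 + 442)) = (-5 - 1*(-4))*((-22 + 2935)/(2780 + 442)) = (-5 + 4)*(2913/3222) = -2913/3222 = -1*971/1074 = -971/1074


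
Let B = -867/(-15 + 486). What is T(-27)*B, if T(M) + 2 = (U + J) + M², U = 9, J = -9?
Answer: -210103/157 ≈ -1338.2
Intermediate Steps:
T(M) = -2 + M² (T(M) = -2 + ((9 - 9) + M²) = -2 + (0 + M²) = -2 + M²)
B = -289/157 (B = -867/471 = -867*1/471 = -289/157 ≈ -1.8408)
T(-27)*B = (-2 + (-27)²)*(-289/157) = (-2 + 729)*(-289/157) = 727*(-289/157) = -210103/157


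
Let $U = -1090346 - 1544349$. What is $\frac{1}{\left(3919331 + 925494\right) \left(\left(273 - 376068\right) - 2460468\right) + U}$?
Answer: $- \frac{1}{13741200523670} \approx -7.2774 \cdot 10^{-14}$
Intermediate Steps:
$U = -2634695$
$\frac{1}{\left(3919331 + 925494\right) \left(\left(273 - 376068\right) - 2460468\right) + U} = \frac{1}{\left(3919331 + 925494\right) \left(\left(273 - 376068\right) - 2460468\right) - 2634695} = \frac{1}{4844825 \left(\left(273 - 376068\right) - 2460468\right) - 2634695} = \frac{1}{4844825 \left(-375795 - 2460468\right) - 2634695} = \frac{1}{4844825 \left(-2836263\right) - 2634695} = \frac{1}{-13741197888975 - 2634695} = \frac{1}{-13741200523670} = - \frac{1}{13741200523670}$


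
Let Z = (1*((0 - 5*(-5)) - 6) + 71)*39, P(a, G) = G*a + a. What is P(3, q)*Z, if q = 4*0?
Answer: 10530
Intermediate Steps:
q = 0
P(a, G) = a + G*a
Z = 3510 (Z = (1*((0 + 25) - 6) + 71)*39 = (1*(25 - 6) + 71)*39 = (1*19 + 71)*39 = (19 + 71)*39 = 90*39 = 3510)
P(3, q)*Z = (3*(1 + 0))*3510 = (3*1)*3510 = 3*3510 = 10530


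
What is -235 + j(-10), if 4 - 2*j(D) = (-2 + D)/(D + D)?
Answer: -2333/10 ≈ -233.30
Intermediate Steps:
j(D) = 2 - (-2 + D)/(4*D) (j(D) = 2 - (-2 + D)/(2*(D + D)) = 2 - (-2 + D)/(2*(2*D)) = 2 - (-2 + D)*1/(2*D)/2 = 2 - (-2 + D)/(4*D))
-235 + j(-10) = -235 + (1/4)*(2 + 7*(-10))/(-10) = -235 + (1/4)*(-1/10)*(2 - 70) = -235 + (1/4)*(-1/10)*(-68) = -235 + 17/10 = -2333/10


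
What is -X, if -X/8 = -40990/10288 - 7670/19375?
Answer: -87309021/2491625 ≈ -35.041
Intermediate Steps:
X = 87309021/2491625 (X = -8*(-40990/10288 - 7670/19375) = -8*(-40990*1/10288 - 7670*1/19375) = -8*(-20495/5144 - 1534/3875) = -8*(-87309021/19933000) = 87309021/2491625 ≈ 35.041)
-X = -1*87309021/2491625 = -87309021/2491625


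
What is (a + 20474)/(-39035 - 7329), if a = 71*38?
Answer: -5793/11591 ≈ -0.49978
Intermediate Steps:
a = 2698
(a + 20474)/(-39035 - 7329) = (2698 + 20474)/(-39035 - 7329) = 23172/(-46364) = 23172*(-1/46364) = -5793/11591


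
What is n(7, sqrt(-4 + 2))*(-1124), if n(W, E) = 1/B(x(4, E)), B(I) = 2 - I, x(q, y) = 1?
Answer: -1124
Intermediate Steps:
n(W, E) = 1 (n(W, E) = 1/(2 - 1*1) = 1/(2 - 1) = 1/1 = 1)
n(7, sqrt(-4 + 2))*(-1124) = 1*(-1124) = -1124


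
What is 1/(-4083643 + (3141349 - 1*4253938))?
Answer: -1/5196232 ≈ -1.9245e-7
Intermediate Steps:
1/(-4083643 + (3141349 - 1*4253938)) = 1/(-4083643 + (3141349 - 4253938)) = 1/(-4083643 - 1112589) = 1/(-5196232) = -1/5196232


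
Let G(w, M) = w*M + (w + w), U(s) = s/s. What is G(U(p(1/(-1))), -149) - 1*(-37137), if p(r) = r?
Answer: 36990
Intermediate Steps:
U(s) = 1
G(w, M) = 2*w + M*w (G(w, M) = M*w + 2*w = 2*w + M*w)
G(U(p(1/(-1))), -149) - 1*(-37137) = 1*(2 - 149) - 1*(-37137) = 1*(-147) + 37137 = -147 + 37137 = 36990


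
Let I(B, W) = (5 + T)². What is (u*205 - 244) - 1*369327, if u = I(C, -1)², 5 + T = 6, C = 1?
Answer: -103891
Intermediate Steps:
T = 1 (T = -5 + 6 = 1)
I(B, W) = 36 (I(B, W) = (5 + 1)² = 6² = 36)
u = 1296 (u = 36² = 1296)
(u*205 - 244) - 1*369327 = (1296*205 - 244) - 1*369327 = (265680 - 244) - 369327 = 265436 - 369327 = -103891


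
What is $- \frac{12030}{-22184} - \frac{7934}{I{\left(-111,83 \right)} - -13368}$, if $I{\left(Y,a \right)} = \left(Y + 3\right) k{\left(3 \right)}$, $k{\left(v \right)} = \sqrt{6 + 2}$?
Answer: $- \frac{132938393}{2579613753} - \frac{11901 \sqrt{2}}{1240348} \approx -0.065103$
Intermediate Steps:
$k{\left(v \right)} = 2 \sqrt{2}$ ($k{\left(v \right)} = \sqrt{8} = 2 \sqrt{2}$)
$I{\left(Y,a \right)} = 2 \sqrt{2} \left(3 + Y\right)$ ($I{\left(Y,a \right)} = \left(Y + 3\right) 2 \sqrt{2} = \left(3 + Y\right) 2 \sqrt{2} = 2 \sqrt{2} \left(3 + Y\right)$)
$- \frac{12030}{-22184} - \frac{7934}{I{\left(-111,83 \right)} - -13368} = - \frac{12030}{-22184} - \frac{7934}{2 \sqrt{2} \left(3 - 111\right) - -13368} = \left(-12030\right) \left(- \frac{1}{22184}\right) - \frac{7934}{2 \sqrt{2} \left(-108\right) + 13368} = \frac{6015}{11092} - \frac{7934}{- 216 \sqrt{2} + 13368} = \frac{6015}{11092} - \frac{7934}{13368 - 216 \sqrt{2}}$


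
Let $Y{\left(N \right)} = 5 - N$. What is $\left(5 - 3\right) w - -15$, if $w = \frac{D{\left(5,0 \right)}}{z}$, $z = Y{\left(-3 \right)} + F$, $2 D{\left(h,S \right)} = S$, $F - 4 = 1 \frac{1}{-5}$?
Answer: $15$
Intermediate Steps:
$F = \frac{19}{5}$ ($F = 4 + 1 \frac{1}{-5} = 4 + 1 \left(- \frac{1}{5}\right) = 4 - \frac{1}{5} = \frac{19}{5} \approx 3.8$)
$D{\left(h,S \right)} = \frac{S}{2}$
$z = \frac{59}{5}$ ($z = \left(5 - -3\right) + \frac{19}{5} = \left(5 + 3\right) + \frac{19}{5} = 8 + \frac{19}{5} = \frac{59}{5} \approx 11.8$)
$w = 0$ ($w = \frac{\frac{1}{2} \cdot 0}{\frac{59}{5}} = 0 \cdot \frac{5}{59} = 0$)
$\left(5 - 3\right) w - -15 = \left(5 - 3\right) 0 - -15 = 2 \cdot 0 + 15 = 0 + 15 = 15$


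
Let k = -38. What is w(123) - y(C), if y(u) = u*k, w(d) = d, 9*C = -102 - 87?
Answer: -675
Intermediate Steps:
C = -21 (C = (-102 - 87)/9 = (⅑)*(-189) = -21)
y(u) = -38*u (y(u) = u*(-38) = -38*u)
w(123) - y(C) = 123 - (-38)*(-21) = 123 - 1*798 = 123 - 798 = -675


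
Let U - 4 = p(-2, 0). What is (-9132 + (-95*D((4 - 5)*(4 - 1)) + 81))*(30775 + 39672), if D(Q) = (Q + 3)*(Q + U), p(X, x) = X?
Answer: -637615797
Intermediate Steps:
U = 2 (U = 4 - 2 = 2)
D(Q) = (2 + Q)*(3 + Q) (D(Q) = (Q + 3)*(Q + 2) = (3 + Q)*(2 + Q) = (2 + Q)*(3 + Q))
(-9132 + (-95*D((4 - 5)*(4 - 1)) + 81))*(30775 + 39672) = (-9132 + (-95*(6 + ((4 - 5)*(4 - 1))² + 5*((4 - 5)*(4 - 1))) + 81))*(30775 + 39672) = (-9132 + (-95*(6 + (-1*3)² + 5*(-1*3)) + 81))*70447 = (-9132 + (-95*(6 + (-3)² + 5*(-3)) + 81))*70447 = (-9132 + (-95*(6 + 9 - 15) + 81))*70447 = (-9132 + (-95*0 + 81))*70447 = (-9132 + (0 + 81))*70447 = (-9132 + 81)*70447 = -9051*70447 = -637615797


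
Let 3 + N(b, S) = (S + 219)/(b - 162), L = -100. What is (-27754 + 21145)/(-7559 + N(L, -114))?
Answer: 1731558/1981349 ≈ 0.87393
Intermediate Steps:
N(b, S) = -3 + (219 + S)/(-162 + b) (N(b, S) = -3 + (S + 219)/(b - 162) = -3 + (219 + S)/(-162 + b))
(-27754 + 21145)/(-7559 + N(L, -114)) = (-27754 + 21145)/(-7559 + (705 - 114 - 3*(-100))/(-162 - 100)) = -6609/(-7559 + (705 - 114 + 300)/(-262)) = -6609/(-7559 - 1/262*891) = -6609/(-7559 - 891/262) = -6609/(-1981349/262) = -6609*(-262/1981349) = 1731558/1981349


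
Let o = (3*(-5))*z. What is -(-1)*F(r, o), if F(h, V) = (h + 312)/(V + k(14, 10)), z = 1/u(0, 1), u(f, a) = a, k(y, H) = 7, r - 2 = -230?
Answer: -21/2 ≈ -10.500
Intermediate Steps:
r = -228 (r = 2 - 230 = -228)
z = 1 (z = 1/1 = 1)
o = -15 (o = (3*(-5))*1 = -15*1 = -15)
F(h, V) = (312 + h)/(7 + V) (F(h, V) = (h + 312)/(V + 7) = (312 + h)/(7 + V))
-(-1)*F(r, o) = -(-1)*(312 - 228)/(7 - 15) = -(-1)*84/(-8) = -(-1)*(-⅛*84) = -(-1)*(-21)/2 = -1*21/2 = -21/2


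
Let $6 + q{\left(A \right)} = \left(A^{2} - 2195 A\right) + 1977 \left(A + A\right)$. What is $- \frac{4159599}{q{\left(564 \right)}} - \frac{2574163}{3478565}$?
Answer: $- \frac{5947338778831}{1519165863930} \approx -3.9149$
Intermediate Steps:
$q{\left(A \right)} = -6 + A^{2} + 1759 A$ ($q{\left(A \right)} = -6 + \left(\left(A^{2} - 2195 A\right) + 1977 \left(A + A\right)\right) = -6 + \left(\left(A^{2} - 2195 A\right) + 1977 \cdot 2 A\right) = -6 + \left(\left(A^{2} - 2195 A\right) + 3954 A\right) = -6 + \left(A^{2} + 1759 A\right) = -6 + A^{2} + 1759 A$)
$- \frac{4159599}{q{\left(564 \right)}} - \frac{2574163}{3478565} = - \frac{4159599}{-6 + 564^{2} + 1759 \cdot 564} - \frac{2574163}{3478565} = - \frac{4159599}{-6 + 318096 + 992076} - \frac{2574163}{3478565} = - \frac{4159599}{1310166} - \frac{2574163}{3478565} = \left(-4159599\right) \frac{1}{1310166} - \frac{2574163}{3478565} = - \frac{1386533}{436722} - \frac{2574163}{3478565} = - \frac{5947338778831}{1519165863930}$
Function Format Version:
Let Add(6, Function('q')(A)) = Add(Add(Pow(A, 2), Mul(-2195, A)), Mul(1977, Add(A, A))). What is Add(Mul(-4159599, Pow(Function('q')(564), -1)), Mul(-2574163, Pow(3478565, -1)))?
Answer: Rational(-5947338778831, 1519165863930) ≈ -3.9149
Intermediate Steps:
Function('q')(A) = Add(-6, Pow(A, 2), Mul(1759, A)) (Function('q')(A) = Add(-6, Add(Add(Pow(A, 2), Mul(-2195, A)), Mul(1977, Add(A, A)))) = Add(-6, Add(Add(Pow(A, 2), Mul(-2195, A)), Mul(1977, Mul(2, A)))) = Add(-6, Add(Add(Pow(A, 2), Mul(-2195, A)), Mul(3954, A))) = Add(-6, Add(Pow(A, 2), Mul(1759, A))) = Add(-6, Pow(A, 2), Mul(1759, A)))
Add(Mul(-4159599, Pow(Function('q')(564), -1)), Mul(-2574163, Pow(3478565, -1))) = Add(Mul(-4159599, Pow(Add(-6, Pow(564, 2), Mul(1759, 564)), -1)), Mul(-2574163, Pow(3478565, -1))) = Add(Mul(-4159599, Pow(Add(-6, 318096, 992076), -1)), Mul(-2574163, Rational(1, 3478565))) = Add(Mul(-4159599, Pow(1310166, -1)), Rational(-2574163, 3478565)) = Add(Mul(-4159599, Rational(1, 1310166)), Rational(-2574163, 3478565)) = Add(Rational(-1386533, 436722), Rational(-2574163, 3478565)) = Rational(-5947338778831, 1519165863930)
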